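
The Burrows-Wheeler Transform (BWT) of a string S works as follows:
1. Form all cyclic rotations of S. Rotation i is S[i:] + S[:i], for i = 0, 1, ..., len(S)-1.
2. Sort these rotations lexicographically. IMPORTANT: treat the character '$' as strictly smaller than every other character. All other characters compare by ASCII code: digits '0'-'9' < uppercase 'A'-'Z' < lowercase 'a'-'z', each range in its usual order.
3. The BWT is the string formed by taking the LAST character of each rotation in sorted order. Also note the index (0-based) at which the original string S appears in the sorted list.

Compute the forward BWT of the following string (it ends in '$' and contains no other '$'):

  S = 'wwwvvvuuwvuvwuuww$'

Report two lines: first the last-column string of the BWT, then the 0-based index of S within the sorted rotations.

All 18 rotations (rotation i = S[i:]+S[:i]):
  rot[0] = wwwvvvuuwvuvwuuww$
  rot[1] = wwvvvuuwvuvwuuww$w
  rot[2] = wvvvuuwvuvwuuww$ww
  rot[3] = vvvuuwvuvwuuww$www
  rot[4] = vvuuwvuvwuuww$wwwv
  rot[5] = vuuwvuvwuuww$wwwvv
  rot[6] = uuwvuvwuuww$wwwvvv
  rot[7] = uwvuvwuuww$wwwvvvu
  rot[8] = wvuvwuuww$wwwvvvuu
  rot[9] = vuvwuuww$wwwvvvuuw
  rot[10] = uvwuuww$wwwvvvuuwv
  rot[11] = vwuuww$wwwvvvuuwvu
  rot[12] = wuuww$wwwvvvuuwvuv
  rot[13] = uuww$wwwvvvuuwvuvw
  rot[14] = uww$wwwvvvuuwvuvwu
  rot[15] = ww$wwwvvvuuwvuvwuu
  rot[16] = w$wwwvvvuuwvuvwuuw
  rot[17] = $wwwvvvuuwvuvwuuww
Sorted (with $ < everything):
  sorted[0] = $wwwvvvuuwvuvwuuww  (last char: 'w')
  sorted[1] = uuwvuvwuuww$wwwvvv  (last char: 'v')
  sorted[2] = uuww$wwwvvvuuwvuvw  (last char: 'w')
  sorted[3] = uvwuuww$wwwvvvuuwv  (last char: 'v')
  sorted[4] = uwvuvwuuww$wwwvvvu  (last char: 'u')
  sorted[5] = uww$wwwvvvuuwvuvwu  (last char: 'u')
  sorted[6] = vuuwvuvwuuww$wwwvv  (last char: 'v')
  sorted[7] = vuvwuuww$wwwvvvuuw  (last char: 'w')
  sorted[8] = vvuuwvuvwuuww$wwwv  (last char: 'v')
  sorted[9] = vvvuuwvuvwuuww$www  (last char: 'w')
  sorted[10] = vwuuww$wwwvvvuuwvu  (last char: 'u')
  sorted[11] = w$wwwvvvuuwvuvwuuw  (last char: 'w')
  sorted[12] = wuuww$wwwvvvuuwvuv  (last char: 'v')
  sorted[13] = wvuvwuuww$wwwvvvuu  (last char: 'u')
  sorted[14] = wvvvuuwvuvwuuww$ww  (last char: 'w')
  sorted[15] = ww$wwwvvvuuwvuvwuu  (last char: 'u')
  sorted[16] = wwvvvuuwvuvwuuww$w  (last char: 'w')
  sorted[17] = wwwvvvuuwvuvwuuww$  (last char: '$')
Last column: wvwvuuvwvwuwvuwuw$
Original string S is at sorted index 17

Answer: wvwvuuvwvwuwvuwuw$
17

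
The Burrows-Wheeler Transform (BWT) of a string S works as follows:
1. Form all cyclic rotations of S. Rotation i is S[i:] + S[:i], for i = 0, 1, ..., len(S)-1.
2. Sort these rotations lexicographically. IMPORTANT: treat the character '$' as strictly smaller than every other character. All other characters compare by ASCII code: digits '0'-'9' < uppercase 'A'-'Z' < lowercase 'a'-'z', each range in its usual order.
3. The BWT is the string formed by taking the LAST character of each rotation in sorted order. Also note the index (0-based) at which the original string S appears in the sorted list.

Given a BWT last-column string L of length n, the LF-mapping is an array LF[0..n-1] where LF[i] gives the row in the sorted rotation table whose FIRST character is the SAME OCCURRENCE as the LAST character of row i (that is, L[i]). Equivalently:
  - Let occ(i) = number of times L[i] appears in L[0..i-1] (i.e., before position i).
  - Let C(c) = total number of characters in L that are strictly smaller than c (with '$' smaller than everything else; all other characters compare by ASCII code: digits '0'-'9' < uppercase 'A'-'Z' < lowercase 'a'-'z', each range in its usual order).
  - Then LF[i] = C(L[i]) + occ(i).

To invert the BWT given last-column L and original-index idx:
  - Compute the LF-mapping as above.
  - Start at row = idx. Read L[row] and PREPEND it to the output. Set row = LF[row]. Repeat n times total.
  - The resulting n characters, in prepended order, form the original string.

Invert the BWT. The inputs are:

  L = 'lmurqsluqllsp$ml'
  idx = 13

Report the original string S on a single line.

Answer: srlqlqpslumulml$

Derivation:
LF mapping: 1 6 14 11 9 12 2 15 10 3 4 13 8 0 7 5
Walk LF starting at row 13, prepending L[row]:
  step 1: row=13, L[13]='$', prepend. Next row=LF[13]=0
  step 2: row=0, L[0]='l', prepend. Next row=LF[0]=1
  step 3: row=1, L[1]='m', prepend. Next row=LF[1]=6
  step 4: row=6, L[6]='l', prepend. Next row=LF[6]=2
  step 5: row=2, L[2]='u', prepend. Next row=LF[2]=14
  step 6: row=14, L[14]='m', prepend. Next row=LF[14]=7
  step 7: row=7, L[7]='u', prepend. Next row=LF[7]=15
  step 8: row=15, L[15]='l', prepend. Next row=LF[15]=5
  step 9: row=5, L[5]='s', prepend. Next row=LF[5]=12
  step 10: row=12, L[12]='p', prepend. Next row=LF[12]=8
  step 11: row=8, L[8]='q', prepend. Next row=LF[8]=10
  step 12: row=10, L[10]='l', prepend. Next row=LF[10]=4
  step 13: row=4, L[4]='q', prepend. Next row=LF[4]=9
  step 14: row=9, L[9]='l', prepend. Next row=LF[9]=3
  step 15: row=3, L[3]='r', prepend. Next row=LF[3]=11
  step 16: row=11, L[11]='s', prepend. Next row=LF[11]=13
Reversed output: srlqlqpslumulml$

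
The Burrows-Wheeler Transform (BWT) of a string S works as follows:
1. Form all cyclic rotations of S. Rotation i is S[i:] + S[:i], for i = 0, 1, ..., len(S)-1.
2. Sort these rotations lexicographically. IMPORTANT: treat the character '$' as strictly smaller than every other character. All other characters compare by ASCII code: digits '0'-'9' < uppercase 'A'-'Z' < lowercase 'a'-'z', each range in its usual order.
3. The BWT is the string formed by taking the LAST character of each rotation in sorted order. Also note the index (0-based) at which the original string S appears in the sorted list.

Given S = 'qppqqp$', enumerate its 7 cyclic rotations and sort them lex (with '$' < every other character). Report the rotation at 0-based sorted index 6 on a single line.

Answer: qqp$qpp

Derivation:
All 7 rotations (rotation i = S[i:]+S[:i]):
  rot[0] = qppqqp$
  rot[1] = ppqqp$q
  rot[2] = pqqp$qp
  rot[3] = qqp$qpp
  rot[4] = qp$qppq
  rot[5] = p$qppqq
  rot[6] = $qppqqp
Sorted (with $ < everything):
  sorted[0] = $qppqqp
  sorted[1] = p$qppqq
  sorted[2] = ppqqp$q
  sorted[3] = pqqp$qp
  sorted[4] = qp$qppq
  sorted[5] = qppqqp$
  sorted[6] = qqp$qpp
sorted[6] = qqp$qpp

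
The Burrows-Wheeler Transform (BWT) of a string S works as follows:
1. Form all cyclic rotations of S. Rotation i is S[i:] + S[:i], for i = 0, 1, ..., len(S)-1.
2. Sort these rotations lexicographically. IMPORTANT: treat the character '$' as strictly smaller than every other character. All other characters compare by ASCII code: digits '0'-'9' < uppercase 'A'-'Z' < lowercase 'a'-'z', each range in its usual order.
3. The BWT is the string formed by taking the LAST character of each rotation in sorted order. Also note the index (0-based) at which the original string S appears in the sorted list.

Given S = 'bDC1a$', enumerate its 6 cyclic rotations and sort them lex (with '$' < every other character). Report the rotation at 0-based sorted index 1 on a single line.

All 6 rotations (rotation i = S[i:]+S[:i]):
  rot[0] = bDC1a$
  rot[1] = DC1a$b
  rot[2] = C1a$bD
  rot[3] = 1a$bDC
  rot[4] = a$bDC1
  rot[5] = $bDC1a
Sorted (with $ < everything):
  sorted[0] = $bDC1a
  sorted[1] = 1a$bDC
  sorted[2] = C1a$bD
  sorted[3] = DC1a$b
  sorted[4] = a$bDC1
  sorted[5] = bDC1a$
sorted[1] = 1a$bDC

Answer: 1a$bDC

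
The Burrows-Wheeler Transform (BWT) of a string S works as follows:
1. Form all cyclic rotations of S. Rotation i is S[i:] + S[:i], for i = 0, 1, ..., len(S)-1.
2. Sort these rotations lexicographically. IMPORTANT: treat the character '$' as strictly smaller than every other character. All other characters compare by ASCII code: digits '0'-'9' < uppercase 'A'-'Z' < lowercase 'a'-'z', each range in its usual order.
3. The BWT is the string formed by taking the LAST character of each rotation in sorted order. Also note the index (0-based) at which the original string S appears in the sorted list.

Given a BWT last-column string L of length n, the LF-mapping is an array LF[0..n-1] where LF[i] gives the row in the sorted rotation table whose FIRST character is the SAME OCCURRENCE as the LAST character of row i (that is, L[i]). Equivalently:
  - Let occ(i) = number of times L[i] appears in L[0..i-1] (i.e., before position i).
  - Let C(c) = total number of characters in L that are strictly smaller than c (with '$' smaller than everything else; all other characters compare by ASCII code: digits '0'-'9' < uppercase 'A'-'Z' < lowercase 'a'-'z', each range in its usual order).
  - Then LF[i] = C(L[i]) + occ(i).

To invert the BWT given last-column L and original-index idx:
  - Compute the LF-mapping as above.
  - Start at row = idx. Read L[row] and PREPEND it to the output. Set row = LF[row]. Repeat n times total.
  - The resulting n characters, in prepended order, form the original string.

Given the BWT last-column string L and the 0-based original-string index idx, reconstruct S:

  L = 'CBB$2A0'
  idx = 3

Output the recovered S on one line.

LF mapping: 6 4 5 0 2 3 1
Walk LF starting at row 3, prepending L[row]:
  step 1: row=3, L[3]='$', prepend. Next row=LF[3]=0
  step 2: row=0, L[0]='C', prepend. Next row=LF[0]=6
  step 3: row=6, L[6]='0', prepend. Next row=LF[6]=1
  step 4: row=1, L[1]='B', prepend. Next row=LF[1]=4
  step 5: row=4, L[4]='2', prepend. Next row=LF[4]=2
  step 6: row=2, L[2]='B', prepend. Next row=LF[2]=5
  step 7: row=5, L[5]='A', prepend. Next row=LF[5]=3
Reversed output: AB2B0C$

Answer: AB2B0C$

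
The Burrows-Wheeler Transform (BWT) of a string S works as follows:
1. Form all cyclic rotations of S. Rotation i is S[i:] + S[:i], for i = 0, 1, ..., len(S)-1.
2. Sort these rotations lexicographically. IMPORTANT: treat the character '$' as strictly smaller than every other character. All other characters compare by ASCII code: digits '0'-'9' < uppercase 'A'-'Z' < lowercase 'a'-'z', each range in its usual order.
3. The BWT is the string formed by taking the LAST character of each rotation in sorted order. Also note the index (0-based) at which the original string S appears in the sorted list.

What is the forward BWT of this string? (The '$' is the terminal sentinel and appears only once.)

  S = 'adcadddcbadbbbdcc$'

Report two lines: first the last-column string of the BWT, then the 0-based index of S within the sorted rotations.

All 18 rotations (rotation i = S[i:]+S[:i]):
  rot[0] = adcadddcbadbbbdcc$
  rot[1] = dcadddcbadbbbdcc$a
  rot[2] = cadddcbadbbbdcc$ad
  rot[3] = adddcbadbbbdcc$adc
  rot[4] = dddcbadbbbdcc$adca
  rot[5] = ddcbadbbbdcc$adcad
  rot[6] = dcbadbbbdcc$adcadd
  rot[7] = cbadbbbdcc$adcaddd
  rot[8] = badbbbdcc$adcadddc
  rot[9] = adbbbdcc$adcadddcb
  rot[10] = dbbbdcc$adcadddcba
  rot[11] = bbbdcc$adcadddcbad
  rot[12] = bbdcc$adcadddcbadb
  rot[13] = bdcc$adcadddcbadbb
  rot[14] = dcc$adcadddcbadbbb
  rot[15] = cc$adcadddcbadbbbd
  rot[16] = c$adcadddcbadbbbdc
  rot[17] = $adcadddcbadbbbdcc
Sorted (with $ < everything):
  sorted[0] = $adcadddcbadbbbdcc  (last char: 'c')
  sorted[1] = adbbbdcc$adcadddcb  (last char: 'b')
  sorted[2] = adcadddcbadbbbdcc$  (last char: '$')
  sorted[3] = adddcbadbbbdcc$adc  (last char: 'c')
  sorted[4] = badbbbdcc$adcadddc  (last char: 'c')
  sorted[5] = bbbdcc$adcadddcbad  (last char: 'd')
  sorted[6] = bbdcc$adcadddcbadb  (last char: 'b')
  sorted[7] = bdcc$adcadddcbadbb  (last char: 'b')
  sorted[8] = c$adcadddcbadbbbdc  (last char: 'c')
  sorted[9] = cadddcbadbbbdcc$ad  (last char: 'd')
  sorted[10] = cbadbbbdcc$adcaddd  (last char: 'd')
  sorted[11] = cc$adcadddcbadbbbd  (last char: 'd')
  sorted[12] = dbbbdcc$adcadddcba  (last char: 'a')
  sorted[13] = dcadddcbadbbbdcc$a  (last char: 'a')
  sorted[14] = dcbadbbbdcc$adcadd  (last char: 'd')
  sorted[15] = dcc$adcadddcbadbbb  (last char: 'b')
  sorted[16] = ddcbadbbbdcc$adcad  (last char: 'd')
  sorted[17] = dddcbadbbbdcc$adca  (last char: 'a')
Last column: cb$ccdbbcdddaadbda
Original string S is at sorted index 2

Answer: cb$ccdbbcdddaadbda
2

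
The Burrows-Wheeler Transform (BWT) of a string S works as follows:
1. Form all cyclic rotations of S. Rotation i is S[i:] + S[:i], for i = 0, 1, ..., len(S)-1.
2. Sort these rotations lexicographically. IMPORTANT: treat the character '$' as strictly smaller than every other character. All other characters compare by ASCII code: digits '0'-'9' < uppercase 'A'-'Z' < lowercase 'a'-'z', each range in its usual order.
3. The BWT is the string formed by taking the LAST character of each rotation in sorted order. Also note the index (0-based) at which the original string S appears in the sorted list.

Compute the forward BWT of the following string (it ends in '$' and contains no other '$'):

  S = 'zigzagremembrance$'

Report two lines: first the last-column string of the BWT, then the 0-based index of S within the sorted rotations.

Answer: ezrmncmraizeeabgg$
17

Derivation:
All 18 rotations (rotation i = S[i:]+S[:i]):
  rot[0] = zigzagremembrance$
  rot[1] = igzagremembrance$z
  rot[2] = gzagremembrance$zi
  rot[3] = zagremembrance$zig
  rot[4] = agremembrance$zigz
  rot[5] = gremembrance$zigza
  rot[6] = remembrance$zigzag
  rot[7] = emembrance$zigzagr
  rot[8] = membrance$zigzagre
  rot[9] = embrance$zigzagrem
  rot[10] = mbrance$zigzagreme
  rot[11] = brance$zigzagremem
  rot[12] = rance$zigzagrememb
  rot[13] = ance$zigzagremembr
  rot[14] = nce$zigzagremembra
  rot[15] = ce$zigzagremembran
  rot[16] = e$zigzagremembranc
  rot[17] = $zigzagremembrance
Sorted (with $ < everything):
  sorted[0] = $zigzagremembrance  (last char: 'e')
  sorted[1] = agremembrance$zigz  (last char: 'z')
  sorted[2] = ance$zigzagremembr  (last char: 'r')
  sorted[3] = brance$zigzagremem  (last char: 'm')
  sorted[4] = ce$zigzagremembran  (last char: 'n')
  sorted[5] = e$zigzagremembranc  (last char: 'c')
  sorted[6] = embrance$zigzagrem  (last char: 'm')
  sorted[7] = emembrance$zigzagr  (last char: 'r')
  sorted[8] = gremembrance$zigza  (last char: 'a')
  sorted[9] = gzagremembrance$zi  (last char: 'i')
  sorted[10] = igzagremembrance$z  (last char: 'z')
  sorted[11] = mbrance$zigzagreme  (last char: 'e')
  sorted[12] = membrance$zigzagre  (last char: 'e')
  sorted[13] = nce$zigzagremembra  (last char: 'a')
  sorted[14] = rance$zigzagrememb  (last char: 'b')
  sorted[15] = remembrance$zigzag  (last char: 'g')
  sorted[16] = zagremembrance$zig  (last char: 'g')
  sorted[17] = zigzagremembrance$  (last char: '$')
Last column: ezrmncmraizeeabgg$
Original string S is at sorted index 17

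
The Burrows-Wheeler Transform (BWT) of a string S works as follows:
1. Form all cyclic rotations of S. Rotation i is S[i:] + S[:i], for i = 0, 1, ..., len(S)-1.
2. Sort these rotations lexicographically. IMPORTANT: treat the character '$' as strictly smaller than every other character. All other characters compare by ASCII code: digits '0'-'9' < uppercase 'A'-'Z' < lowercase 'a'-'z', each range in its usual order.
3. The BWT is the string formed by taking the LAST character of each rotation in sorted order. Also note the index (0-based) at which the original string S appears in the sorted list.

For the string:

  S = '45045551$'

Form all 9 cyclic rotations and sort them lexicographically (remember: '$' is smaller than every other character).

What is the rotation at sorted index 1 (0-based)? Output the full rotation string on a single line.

Answer: 045551$45

Derivation:
All 9 rotations (rotation i = S[i:]+S[:i]):
  rot[0] = 45045551$
  rot[1] = 5045551$4
  rot[2] = 045551$45
  rot[3] = 45551$450
  rot[4] = 5551$4504
  rot[5] = 551$45045
  rot[6] = 51$450455
  rot[7] = 1$4504555
  rot[8] = $45045551
Sorted (with $ < everything):
  sorted[0] = $45045551
  sorted[1] = 045551$45
  sorted[2] = 1$4504555
  sorted[3] = 45045551$
  sorted[4] = 45551$450
  sorted[5] = 5045551$4
  sorted[6] = 51$450455
  sorted[7] = 551$45045
  sorted[8] = 5551$4504
sorted[1] = 045551$45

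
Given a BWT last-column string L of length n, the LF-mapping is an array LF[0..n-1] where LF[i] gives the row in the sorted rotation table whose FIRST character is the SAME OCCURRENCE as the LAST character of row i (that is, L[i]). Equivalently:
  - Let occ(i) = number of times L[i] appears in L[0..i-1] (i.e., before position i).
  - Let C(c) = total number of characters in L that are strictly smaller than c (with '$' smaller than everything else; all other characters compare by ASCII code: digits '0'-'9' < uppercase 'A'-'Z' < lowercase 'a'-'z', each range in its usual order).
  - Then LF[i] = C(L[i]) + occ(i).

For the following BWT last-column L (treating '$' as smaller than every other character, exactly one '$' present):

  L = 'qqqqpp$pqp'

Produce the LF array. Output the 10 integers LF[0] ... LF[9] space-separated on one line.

Char counts: '$':1, 'p':4, 'q':5
C (first-col start): C('$')=0, C('p')=1, C('q')=5
L[0]='q': occ=0, LF[0]=C('q')+0=5+0=5
L[1]='q': occ=1, LF[1]=C('q')+1=5+1=6
L[2]='q': occ=2, LF[2]=C('q')+2=5+2=7
L[3]='q': occ=3, LF[3]=C('q')+3=5+3=8
L[4]='p': occ=0, LF[4]=C('p')+0=1+0=1
L[5]='p': occ=1, LF[5]=C('p')+1=1+1=2
L[6]='$': occ=0, LF[6]=C('$')+0=0+0=0
L[7]='p': occ=2, LF[7]=C('p')+2=1+2=3
L[8]='q': occ=4, LF[8]=C('q')+4=5+4=9
L[9]='p': occ=3, LF[9]=C('p')+3=1+3=4

Answer: 5 6 7 8 1 2 0 3 9 4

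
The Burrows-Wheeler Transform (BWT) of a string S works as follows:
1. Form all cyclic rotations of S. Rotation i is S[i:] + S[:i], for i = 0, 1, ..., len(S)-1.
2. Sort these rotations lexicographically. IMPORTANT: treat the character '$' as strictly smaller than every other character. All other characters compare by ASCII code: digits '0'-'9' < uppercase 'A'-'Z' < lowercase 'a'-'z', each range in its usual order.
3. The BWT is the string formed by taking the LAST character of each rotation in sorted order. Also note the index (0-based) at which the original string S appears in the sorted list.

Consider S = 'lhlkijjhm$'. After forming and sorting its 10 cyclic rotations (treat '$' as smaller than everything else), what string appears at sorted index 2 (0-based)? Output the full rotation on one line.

All 10 rotations (rotation i = S[i:]+S[:i]):
  rot[0] = lhlkijjhm$
  rot[1] = hlkijjhm$l
  rot[2] = lkijjhm$lh
  rot[3] = kijjhm$lhl
  rot[4] = ijjhm$lhlk
  rot[5] = jjhm$lhlki
  rot[6] = jhm$lhlkij
  rot[7] = hm$lhlkijj
  rot[8] = m$lhlkijjh
  rot[9] = $lhlkijjhm
Sorted (with $ < everything):
  sorted[0] = $lhlkijjhm
  sorted[1] = hlkijjhm$l
  sorted[2] = hm$lhlkijj
  sorted[3] = ijjhm$lhlk
  sorted[4] = jhm$lhlkij
  sorted[5] = jjhm$lhlki
  sorted[6] = kijjhm$lhl
  sorted[7] = lhlkijjhm$
  sorted[8] = lkijjhm$lh
  sorted[9] = m$lhlkijjh
sorted[2] = hm$lhlkijj

Answer: hm$lhlkijj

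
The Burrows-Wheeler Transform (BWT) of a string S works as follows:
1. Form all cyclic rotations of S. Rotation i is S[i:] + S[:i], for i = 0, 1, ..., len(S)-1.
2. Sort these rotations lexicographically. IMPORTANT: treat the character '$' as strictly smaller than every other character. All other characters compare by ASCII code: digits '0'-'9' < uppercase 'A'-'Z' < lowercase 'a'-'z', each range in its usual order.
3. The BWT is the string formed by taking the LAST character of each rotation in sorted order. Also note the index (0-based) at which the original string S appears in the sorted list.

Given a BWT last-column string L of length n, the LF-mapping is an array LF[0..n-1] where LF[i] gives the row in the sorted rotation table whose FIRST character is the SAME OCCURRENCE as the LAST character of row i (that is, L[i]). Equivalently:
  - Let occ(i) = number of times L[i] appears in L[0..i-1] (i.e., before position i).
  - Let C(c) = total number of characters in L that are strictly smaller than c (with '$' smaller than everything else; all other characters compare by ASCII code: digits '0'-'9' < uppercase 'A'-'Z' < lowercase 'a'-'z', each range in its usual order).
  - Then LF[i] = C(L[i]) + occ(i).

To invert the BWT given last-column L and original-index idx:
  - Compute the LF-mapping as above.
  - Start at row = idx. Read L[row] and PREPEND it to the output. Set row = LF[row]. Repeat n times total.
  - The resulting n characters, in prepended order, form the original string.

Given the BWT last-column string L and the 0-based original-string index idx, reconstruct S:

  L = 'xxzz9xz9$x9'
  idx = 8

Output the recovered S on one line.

LF mapping: 4 5 8 9 1 6 10 2 0 7 3
Walk LF starting at row 8, prepending L[row]:
  step 1: row=8, L[8]='$', prepend. Next row=LF[8]=0
  step 2: row=0, L[0]='x', prepend. Next row=LF[0]=4
  step 3: row=4, L[4]='9', prepend. Next row=LF[4]=1
  step 4: row=1, L[1]='x', prepend. Next row=LF[1]=5
  step 5: row=5, L[5]='x', prepend. Next row=LF[5]=6
  step 6: row=6, L[6]='z', prepend. Next row=LF[6]=10
  step 7: row=10, L[10]='9', prepend. Next row=LF[10]=3
  step 8: row=3, L[3]='z', prepend. Next row=LF[3]=9
  step 9: row=9, L[9]='x', prepend. Next row=LF[9]=7
  step 10: row=7, L[7]='9', prepend. Next row=LF[7]=2
  step 11: row=2, L[2]='z', prepend. Next row=LF[2]=8
Reversed output: z9xz9zxx9x$

Answer: z9xz9zxx9x$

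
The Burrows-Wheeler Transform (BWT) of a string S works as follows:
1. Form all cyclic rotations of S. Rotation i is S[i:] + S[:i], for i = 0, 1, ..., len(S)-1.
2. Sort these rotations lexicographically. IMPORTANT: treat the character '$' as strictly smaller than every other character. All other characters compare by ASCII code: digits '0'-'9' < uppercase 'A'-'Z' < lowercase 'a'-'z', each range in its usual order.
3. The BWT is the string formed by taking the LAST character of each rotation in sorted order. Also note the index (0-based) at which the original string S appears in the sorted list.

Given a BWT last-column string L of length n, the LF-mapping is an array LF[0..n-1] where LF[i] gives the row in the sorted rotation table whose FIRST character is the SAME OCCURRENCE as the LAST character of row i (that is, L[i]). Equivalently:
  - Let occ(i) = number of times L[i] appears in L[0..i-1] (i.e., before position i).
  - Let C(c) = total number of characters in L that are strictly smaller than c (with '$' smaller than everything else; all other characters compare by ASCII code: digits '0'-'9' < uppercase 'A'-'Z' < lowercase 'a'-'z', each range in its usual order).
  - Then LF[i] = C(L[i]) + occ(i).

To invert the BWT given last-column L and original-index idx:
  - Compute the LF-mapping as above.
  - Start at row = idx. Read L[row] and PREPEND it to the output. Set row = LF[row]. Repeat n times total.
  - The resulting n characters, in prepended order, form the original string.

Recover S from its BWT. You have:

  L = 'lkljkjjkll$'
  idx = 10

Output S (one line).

LF mapping: 7 4 8 1 5 2 3 6 9 10 0
Walk LF starting at row 10, prepending L[row]:
  step 1: row=10, L[10]='$', prepend. Next row=LF[10]=0
  step 2: row=0, L[0]='l', prepend. Next row=LF[0]=7
  step 3: row=7, L[7]='k', prepend. Next row=LF[7]=6
  step 4: row=6, L[6]='j', prepend. Next row=LF[6]=3
  step 5: row=3, L[3]='j', prepend. Next row=LF[3]=1
  step 6: row=1, L[1]='k', prepend. Next row=LF[1]=4
  step 7: row=4, L[4]='k', prepend. Next row=LF[4]=5
  step 8: row=5, L[5]='j', prepend. Next row=LF[5]=2
  step 9: row=2, L[2]='l', prepend. Next row=LF[2]=8
  step 10: row=8, L[8]='l', prepend. Next row=LF[8]=9
  step 11: row=9, L[9]='l', prepend. Next row=LF[9]=10
Reversed output: llljkkjjkl$

Answer: llljkkjjkl$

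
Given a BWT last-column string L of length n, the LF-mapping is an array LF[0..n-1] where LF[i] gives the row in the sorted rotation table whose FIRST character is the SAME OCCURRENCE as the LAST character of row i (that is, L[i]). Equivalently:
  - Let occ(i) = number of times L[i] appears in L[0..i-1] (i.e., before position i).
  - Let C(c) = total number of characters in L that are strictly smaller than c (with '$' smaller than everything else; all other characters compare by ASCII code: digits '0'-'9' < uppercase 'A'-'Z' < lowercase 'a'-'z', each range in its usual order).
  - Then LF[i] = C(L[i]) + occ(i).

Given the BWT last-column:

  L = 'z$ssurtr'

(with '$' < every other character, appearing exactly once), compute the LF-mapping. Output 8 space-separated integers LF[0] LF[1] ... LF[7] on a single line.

Answer: 7 0 3 4 6 1 5 2

Derivation:
Char counts: '$':1, 'r':2, 's':2, 't':1, 'u':1, 'z':1
C (first-col start): C('$')=0, C('r')=1, C('s')=3, C('t')=5, C('u')=6, C('z')=7
L[0]='z': occ=0, LF[0]=C('z')+0=7+0=7
L[1]='$': occ=0, LF[1]=C('$')+0=0+0=0
L[2]='s': occ=0, LF[2]=C('s')+0=3+0=3
L[3]='s': occ=1, LF[3]=C('s')+1=3+1=4
L[4]='u': occ=0, LF[4]=C('u')+0=6+0=6
L[5]='r': occ=0, LF[5]=C('r')+0=1+0=1
L[6]='t': occ=0, LF[6]=C('t')+0=5+0=5
L[7]='r': occ=1, LF[7]=C('r')+1=1+1=2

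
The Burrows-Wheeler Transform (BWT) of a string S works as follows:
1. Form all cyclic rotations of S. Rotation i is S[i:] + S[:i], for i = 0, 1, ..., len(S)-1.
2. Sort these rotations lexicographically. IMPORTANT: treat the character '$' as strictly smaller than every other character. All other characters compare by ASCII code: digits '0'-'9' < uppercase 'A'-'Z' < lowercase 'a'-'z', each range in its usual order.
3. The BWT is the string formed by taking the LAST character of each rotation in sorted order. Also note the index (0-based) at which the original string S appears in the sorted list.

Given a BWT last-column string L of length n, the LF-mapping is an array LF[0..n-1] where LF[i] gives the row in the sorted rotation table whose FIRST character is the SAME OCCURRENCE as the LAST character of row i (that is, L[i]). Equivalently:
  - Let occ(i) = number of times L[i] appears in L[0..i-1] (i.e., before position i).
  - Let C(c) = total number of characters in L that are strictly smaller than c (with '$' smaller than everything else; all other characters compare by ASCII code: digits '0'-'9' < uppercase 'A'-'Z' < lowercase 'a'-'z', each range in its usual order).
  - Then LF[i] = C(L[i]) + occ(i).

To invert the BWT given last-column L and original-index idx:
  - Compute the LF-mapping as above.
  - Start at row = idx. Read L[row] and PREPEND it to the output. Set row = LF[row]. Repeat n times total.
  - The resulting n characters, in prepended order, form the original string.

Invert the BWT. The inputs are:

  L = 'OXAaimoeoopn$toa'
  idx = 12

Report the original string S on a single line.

Answer: onomatopoeiaXAO$

Derivation:
LF mapping: 2 3 1 4 7 8 10 6 11 12 14 9 0 15 13 5
Walk LF starting at row 12, prepending L[row]:
  step 1: row=12, L[12]='$', prepend. Next row=LF[12]=0
  step 2: row=0, L[0]='O', prepend. Next row=LF[0]=2
  step 3: row=2, L[2]='A', prepend. Next row=LF[2]=1
  step 4: row=1, L[1]='X', prepend. Next row=LF[1]=3
  step 5: row=3, L[3]='a', prepend. Next row=LF[3]=4
  step 6: row=4, L[4]='i', prepend. Next row=LF[4]=7
  step 7: row=7, L[7]='e', prepend. Next row=LF[7]=6
  step 8: row=6, L[6]='o', prepend. Next row=LF[6]=10
  step 9: row=10, L[10]='p', prepend. Next row=LF[10]=14
  step 10: row=14, L[14]='o', prepend. Next row=LF[14]=13
  step 11: row=13, L[13]='t', prepend. Next row=LF[13]=15
  step 12: row=15, L[15]='a', prepend. Next row=LF[15]=5
  step 13: row=5, L[5]='m', prepend. Next row=LF[5]=8
  step 14: row=8, L[8]='o', prepend. Next row=LF[8]=11
  step 15: row=11, L[11]='n', prepend. Next row=LF[11]=9
  step 16: row=9, L[9]='o', prepend. Next row=LF[9]=12
Reversed output: onomatopoeiaXAO$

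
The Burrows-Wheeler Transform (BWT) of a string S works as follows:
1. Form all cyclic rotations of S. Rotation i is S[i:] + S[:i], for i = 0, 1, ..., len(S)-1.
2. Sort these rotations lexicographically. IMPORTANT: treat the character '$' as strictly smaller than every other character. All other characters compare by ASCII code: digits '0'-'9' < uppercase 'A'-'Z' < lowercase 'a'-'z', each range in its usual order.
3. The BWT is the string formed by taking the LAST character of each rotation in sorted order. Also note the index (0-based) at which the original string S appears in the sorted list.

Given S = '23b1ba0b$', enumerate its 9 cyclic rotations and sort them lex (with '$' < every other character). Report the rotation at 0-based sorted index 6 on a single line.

Answer: b$23b1ba0

Derivation:
All 9 rotations (rotation i = S[i:]+S[:i]):
  rot[0] = 23b1ba0b$
  rot[1] = 3b1ba0b$2
  rot[2] = b1ba0b$23
  rot[3] = 1ba0b$23b
  rot[4] = ba0b$23b1
  rot[5] = a0b$23b1b
  rot[6] = 0b$23b1ba
  rot[7] = b$23b1ba0
  rot[8] = $23b1ba0b
Sorted (with $ < everything):
  sorted[0] = $23b1ba0b
  sorted[1] = 0b$23b1ba
  sorted[2] = 1ba0b$23b
  sorted[3] = 23b1ba0b$
  sorted[4] = 3b1ba0b$2
  sorted[5] = a0b$23b1b
  sorted[6] = b$23b1ba0
  sorted[7] = b1ba0b$23
  sorted[8] = ba0b$23b1
sorted[6] = b$23b1ba0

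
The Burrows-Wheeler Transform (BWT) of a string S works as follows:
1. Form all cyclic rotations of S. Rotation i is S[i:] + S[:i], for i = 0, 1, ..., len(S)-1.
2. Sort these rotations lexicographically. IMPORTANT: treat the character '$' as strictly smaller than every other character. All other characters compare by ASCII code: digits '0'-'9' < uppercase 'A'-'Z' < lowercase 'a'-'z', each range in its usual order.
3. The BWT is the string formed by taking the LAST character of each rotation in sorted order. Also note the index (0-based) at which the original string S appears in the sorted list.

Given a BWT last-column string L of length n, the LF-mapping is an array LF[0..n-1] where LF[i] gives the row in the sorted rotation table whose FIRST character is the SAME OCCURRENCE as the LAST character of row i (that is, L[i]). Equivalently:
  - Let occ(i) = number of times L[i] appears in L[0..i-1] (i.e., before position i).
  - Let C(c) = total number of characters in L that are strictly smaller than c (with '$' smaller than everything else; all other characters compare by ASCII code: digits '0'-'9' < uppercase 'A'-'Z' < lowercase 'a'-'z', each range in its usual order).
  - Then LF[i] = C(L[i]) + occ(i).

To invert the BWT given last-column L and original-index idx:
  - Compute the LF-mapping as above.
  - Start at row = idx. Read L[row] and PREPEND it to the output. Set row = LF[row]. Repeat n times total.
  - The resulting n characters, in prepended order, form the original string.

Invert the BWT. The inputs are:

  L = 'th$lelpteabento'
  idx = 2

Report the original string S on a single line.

LF mapping: 12 6 0 7 3 8 11 13 4 1 2 5 9 14 10
Walk LF starting at row 2, prepending L[row]:
  step 1: row=2, L[2]='$', prepend. Next row=LF[2]=0
  step 2: row=0, L[0]='t', prepend. Next row=LF[0]=12
  step 3: row=12, L[12]='n', prepend. Next row=LF[12]=9
  step 4: row=9, L[9]='a', prepend. Next row=LF[9]=1
  step 5: row=1, L[1]='h', prepend. Next row=LF[1]=6
  step 6: row=6, L[6]='p', prepend. Next row=LF[6]=11
  step 7: row=11, L[11]='e', prepend. Next row=LF[11]=5
  step 8: row=5, L[5]='l', prepend. Next row=LF[5]=8
  step 9: row=8, L[8]='e', prepend. Next row=LF[8]=4
  step 10: row=4, L[4]='e', prepend. Next row=LF[4]=3
  step 11: row=3, L[3]='l', prepend. Next row=LF[3]=7
  step 12: row=7, L[7]='t', prepend. Next row=LF[7]=13
  step 13: row=13, L[13]='t', prepend. Next row=LF[13]=14
  step 14: row=14, L[14]='o', prepend. Next row=LF[14]=10
  step 15: row=10, L[10]='b', prepend. Next row=LF[10]=2
Reversed output: bottleelephant$

Answer: bottleelephant$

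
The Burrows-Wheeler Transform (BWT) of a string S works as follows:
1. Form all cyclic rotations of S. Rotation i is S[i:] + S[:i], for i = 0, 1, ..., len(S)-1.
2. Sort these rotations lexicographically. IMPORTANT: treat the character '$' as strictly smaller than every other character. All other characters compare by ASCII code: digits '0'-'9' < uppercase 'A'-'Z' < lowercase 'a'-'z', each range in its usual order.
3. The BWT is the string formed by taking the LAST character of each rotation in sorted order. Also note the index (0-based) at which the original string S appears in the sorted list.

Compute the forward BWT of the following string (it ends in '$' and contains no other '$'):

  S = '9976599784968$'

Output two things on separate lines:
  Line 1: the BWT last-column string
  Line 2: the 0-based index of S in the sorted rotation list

Answer: 886799967499$5
12

Derivation:
All 14 rotations (rotation i = S[i:]+S[:i]):
  rot[0] = 9976599784968$
  rot[1] = 976599784968$9
  rot[2] = 76599784968$99
  rot[3] = 6599784968$997
  rot[4] = 599784968$9976
  rot[5] = 99784968$99765
  rot[6] = 9784968$997659
  rot[7] = 784968$9976599
  rot[8] = 84968$99765997
  rot[9] = 4968$997659978
  rot[10] = 968$9976599784
  rot[11] = 68$99765997849
  rot[12] = 8$997659978496
  rot[13] = $9976599784968
Sorted (with $ < everything):
  sorted[0] = $9976599784968  (last char: '8')
  sorted[1] = 4968$997659978  (last char: '8')
  sorted[2] = 599784968$9976  (last char: '6')
  sorted[3] = 6599784968$997  (last char: '7')
  sorted[4] = 68$99765997849  (last char: '9')
  sorted[5] = 76599784968$99  (last char: '9')
  sorted[6] = 784968$9976599  (last char: '9')
  sorted[7] = 8$997659978496  (last char: '6')
  sorted[8] = 84968$99765997  (last char: '7')
  sorted[9] = 968$9976599784  (last char: '4')
  sorted[10] = 976599784968$9  (last char: '9')
  sorted[11] = 9784968$997659  (last char: '9')
  sorted[12] = 9976599784968$  (last char: '$')
  sorted[13] = 99784968$99765  (last char: '5')
Last column: 886799967499$5
Original string S is at sorted index 12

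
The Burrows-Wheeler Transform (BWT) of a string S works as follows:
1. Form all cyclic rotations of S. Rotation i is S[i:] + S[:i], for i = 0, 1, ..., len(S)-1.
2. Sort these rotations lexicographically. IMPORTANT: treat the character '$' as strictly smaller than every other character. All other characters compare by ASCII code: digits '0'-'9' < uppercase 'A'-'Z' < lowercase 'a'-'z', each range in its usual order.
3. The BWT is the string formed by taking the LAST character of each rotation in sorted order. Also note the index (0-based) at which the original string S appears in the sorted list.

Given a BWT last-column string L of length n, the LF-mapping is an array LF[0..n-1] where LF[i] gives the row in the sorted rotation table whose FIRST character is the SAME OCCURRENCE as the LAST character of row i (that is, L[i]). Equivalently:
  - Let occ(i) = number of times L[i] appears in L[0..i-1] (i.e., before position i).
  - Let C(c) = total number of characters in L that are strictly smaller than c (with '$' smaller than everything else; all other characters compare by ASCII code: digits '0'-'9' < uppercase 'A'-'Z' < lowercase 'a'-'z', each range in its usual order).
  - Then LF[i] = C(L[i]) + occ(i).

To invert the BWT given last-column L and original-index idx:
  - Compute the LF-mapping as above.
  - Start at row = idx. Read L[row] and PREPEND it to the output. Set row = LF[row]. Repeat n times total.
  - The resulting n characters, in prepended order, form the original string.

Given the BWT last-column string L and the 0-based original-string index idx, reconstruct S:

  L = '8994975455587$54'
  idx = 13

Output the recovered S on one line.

LF mapping: 11 13 14 1 15 9 4 2 5 6 7 12 10 0 8 3
Walk LF starting at row 13, prepending L[row]:
  step 1: row=13, L[13]='$', prepend. Next row=LF[13]=0
  step 2: row=0, L[0]='8', prepend. Next row=LF[0]=11
  step 3: row=11, L[11]='8', prepend. Next row=LF[11]=12
  step 4: row=12, L[12]='7', prepend. Next row=LF[12]=10
  step 5: row=10, L[10]='5', prepend. Next row=LF[10]=7
  step 6: row=7, L[7]='4', prepend. Next row=LF[7]=2
  step 7: row=2, L[2]='9', prepend. Next row=LF[2]=14
  step 8: row=14, L[14]='5', prepend. Next row=LF[14]=8
  step 9: row=8, L[8]='5', prepend. Next row=LF[8]=5
  step 10: row=5, L[5]='7', prepend. Next row=LF[5]=9
  step 11: row=9, L[9]='5', prepend. Next row=LF[9]=6
  step 12: row=6, L[6]='5', prepend. Next row=LF[6]=4
  step 13: row=4, L[4]='9', prepend. Next row=LF[4]=15
  step 14: row=15, L[15]='4', prepend. Next row=LF[15]=3
  step 15: row=3, L[3]='4', prepend. Next row=LF[3]=1
  step 16: row=1, L[1]='9', prepend. Next row=LF[1]=13
Reversed output: 944955755945788$

Answer: 944955755945788$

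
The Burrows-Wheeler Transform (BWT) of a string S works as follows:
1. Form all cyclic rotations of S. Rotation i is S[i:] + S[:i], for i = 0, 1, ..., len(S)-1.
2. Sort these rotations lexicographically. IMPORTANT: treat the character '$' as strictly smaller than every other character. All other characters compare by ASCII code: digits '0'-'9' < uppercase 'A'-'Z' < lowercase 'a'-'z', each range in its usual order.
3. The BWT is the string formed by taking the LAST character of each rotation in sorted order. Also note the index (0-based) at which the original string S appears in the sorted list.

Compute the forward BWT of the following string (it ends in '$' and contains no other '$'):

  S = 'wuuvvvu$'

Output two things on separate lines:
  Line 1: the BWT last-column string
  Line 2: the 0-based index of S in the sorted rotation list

All 8 rotations (rotation i = S[i:]+S[:i]):
  rot[0] = wuuvvvu$
  rot[1] = uuvvvu$w
  rot[2] = uvvvu$wu
  rot[3] = vvvu$wuu
  rot[4] = vvu$wuuv
  rot[5] = vu$wuuvv
  rot[6] = u$wuuvvv
  rot[7] = $wuuvvvu
Sorted (with $ < everything):
  sorted[0] = $wuuvvvu  (last char: 'u')
  sorted[1] = u$wuuvvv  (last char: 'v')
  sorted[2] = uuvvvu$w  (last char: 'w')
  sorted[3] = uvvvu$wu  (last char: 'u')
  sorted[4] = vu$wuuvv  (last char: 'v')
  sorted[5] = vvu$wuuv  (last char: 'v')
  sorted[6] = vvvu$wuu  (last char: 'u')
  sorted[7] = wuuvvvu$  (last char: '$')
Last column: uvwuvvu$
Original string S is at sorted index 7

Answer: uvwuvvu$
7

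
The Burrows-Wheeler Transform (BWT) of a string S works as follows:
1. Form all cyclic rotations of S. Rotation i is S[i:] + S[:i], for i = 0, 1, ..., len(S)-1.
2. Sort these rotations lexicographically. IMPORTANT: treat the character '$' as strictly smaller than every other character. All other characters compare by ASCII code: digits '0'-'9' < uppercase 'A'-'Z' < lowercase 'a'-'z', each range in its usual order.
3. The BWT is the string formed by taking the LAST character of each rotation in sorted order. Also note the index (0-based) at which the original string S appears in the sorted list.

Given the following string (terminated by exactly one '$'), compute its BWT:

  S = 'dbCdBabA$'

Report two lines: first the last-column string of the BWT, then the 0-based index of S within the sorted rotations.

Answer: AbdbBadC$
8

Derivation:
All 9 rotations (rotation i = S[i:]+S[:i]):
  rot[0] = dbCdBabA$
  rot[1] = bCdBabA$d
  rot[2] = CdBabA$db
  rot[3] = dBabA$dbC
  rot[4] = BabA$dbCd
  rot[5] = abA$dbCdB
  rot[6] = bA$dbCdBa
  rot[7] = A$dbCdBab
  rot[8] = $dbCdBabA
Sorted (with $ < everything):
  sorted[0] = $dbCdBabA  (last char: 'A')
  sorted[1] = A$dbCdBab  (last char: 'b')
  sorted[2] = BabA$dbCd  (last char: 'd')
  sorted[3] = CdBabA$db  (last char: 'b')
  sorted[4] = abA$dbCdB  (last char: 'B')
  sorted[5] = bA$dbCdBa  (last char: 'a')
  sorted[6] = bCdBabA$d  (last char: 'd')
  sorted[7] = dBabA$dbC  (last char: 'C')
  sorted[8] = dbCdBabA$  (last char: '$')
Last column: AbdbBadC$
Original string S is at sorted index 8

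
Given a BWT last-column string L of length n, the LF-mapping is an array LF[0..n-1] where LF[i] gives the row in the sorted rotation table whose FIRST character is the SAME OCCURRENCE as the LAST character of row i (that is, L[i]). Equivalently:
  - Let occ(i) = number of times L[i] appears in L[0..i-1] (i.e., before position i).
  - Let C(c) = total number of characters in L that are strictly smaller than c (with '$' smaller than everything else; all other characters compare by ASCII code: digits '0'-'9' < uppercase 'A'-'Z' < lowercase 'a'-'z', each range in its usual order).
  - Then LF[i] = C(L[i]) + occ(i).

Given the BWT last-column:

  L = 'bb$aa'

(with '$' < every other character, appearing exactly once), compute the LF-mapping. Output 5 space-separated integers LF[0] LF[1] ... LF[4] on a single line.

Answer: 3 4 0 1 2

Derivation:
Char counts: '$':1, 'a':2, 'b':2
C (first-col start): C('$')=0, C('a')=1, C('b')=3
L[0]='b': occ=0, LF[0]=C('b')+0=3+0=3
L[1]='b': occ=1, LF[1]=C('b')+1=3+1=4
L[2]='$': occ=0, LF[2]=C('$')+0=0+0=0
L[3]='a': occ=0, LF[3]=C('a')+0=1+0=1
L[4]='a': occ=1, LF[4]=C('a')+1=1+1=2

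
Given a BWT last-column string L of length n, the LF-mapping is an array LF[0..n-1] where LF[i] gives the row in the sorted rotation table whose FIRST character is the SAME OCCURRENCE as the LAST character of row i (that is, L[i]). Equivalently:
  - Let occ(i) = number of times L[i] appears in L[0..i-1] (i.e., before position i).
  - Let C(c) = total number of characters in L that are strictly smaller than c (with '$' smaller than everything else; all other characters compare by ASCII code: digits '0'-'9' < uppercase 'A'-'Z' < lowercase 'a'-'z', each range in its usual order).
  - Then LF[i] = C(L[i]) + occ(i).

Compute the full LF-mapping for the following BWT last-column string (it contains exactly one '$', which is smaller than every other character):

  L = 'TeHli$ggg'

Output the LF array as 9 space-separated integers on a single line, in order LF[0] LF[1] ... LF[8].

Char counts: '$':1, 'H':1, 'T':1, 'e':1, 'g':3, 'i':1, 'l':1
C (first-col start): C('$')=0, C('H')=1, C('T')=2, C('e')=3, C('g')=4, C('i')=7, C('l')=8
L[0]='T': occ=0, LF[0]=C('T')+0=2+0=2
L[1]='e': occ=0, LF[1]=C('e')+0=3+0=3
L[2]='H': occ=0, LF[2]=C('H')+0=1+0=1
L[3]='l': occ=0, LF[3]=C('l')+0=8+0=8
L[4]='i': occ=0, LF[4]=C('i')+0=7+0=7
L[5]='$': occ=0, LF[5]=C('$')+0=0+0=0
L[6]='g': occ=0, LF[6]=C('g')+0=4+0=4
L[7]='g': occ=1, LF[7]=C('g')+1=4+1=5
L[8]='g': occ=2, LF[8]=C('g')+2=4+2=6

Answer: 2 3 1 8 7 0 4 5 6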